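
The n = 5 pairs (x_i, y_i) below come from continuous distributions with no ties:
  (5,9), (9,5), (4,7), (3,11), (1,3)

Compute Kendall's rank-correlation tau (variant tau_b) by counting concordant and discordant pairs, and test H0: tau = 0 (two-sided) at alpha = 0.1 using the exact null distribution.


Step 1: Enumerate the 10 unordered pairs (i,j) with i<j and classify each by sign(x_j-x_i) * sign(y_j-y_i).
  (1,2):dx=+4,dy=-4->D; (1,3):dx=-1,dy=-2->C; (1,4):dx=-2,dy=+2->D; (1,5):dx=-4,dy=-6->C
  (2,3):dx=-5,dy=+2->D; (2,4):dx=-6,dy=+6->D; (2,5):dx=-8,dy=-2->C; (3,4):dx=-1,dy=+4->D
  (3,5):dx=-3,dy=-4->C; (4,5):dx=-2,dy=-8->C
Step 2: C = 5, D = 5, total pairs = 10.
Step 3: tau = (C - D)/(n(n-1)/2) = (5 - 5)/10 = 0.000000.
Step 4: Exact two-sided p-value (enumerate n! = 120 permutations of y under H0): p = 1.000000.
Step 5: alpha = 0.1. fail to reject H0.

tau_b = 0.0000 (C=5, D=5), p = 1.000000, fail to reject H0.


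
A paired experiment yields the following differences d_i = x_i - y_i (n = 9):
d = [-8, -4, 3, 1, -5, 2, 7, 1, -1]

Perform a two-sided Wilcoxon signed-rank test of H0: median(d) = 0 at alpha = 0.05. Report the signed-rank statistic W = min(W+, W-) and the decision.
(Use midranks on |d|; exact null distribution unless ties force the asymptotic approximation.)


Step 1: Drop any zero differences (none here) and take |d_i|.
|d| = [8, 4, 3, 1, 5, 2, 7, 1, 1]
Step 2: Midrank |d_i| (ties get averaged ranks).
ranks: |8|->9, |4|->6, |3|->5, |1|->2, |5|->7, |2|->4, |7|->8, |1|->2, |1|->2
Step 3: Attach original signs; sum ranks with positive sign and with negative sign.
W+ = 5 + 2 + 4 + 8 + 2 = 21
W- = 9 + 6 + 7 + 2 = 24
(Check: W+ + W- = 45 should equal n(n+1)/2 = 45.)
Step 4: Test statistic W = min(W+, W-) = 21.
Step 5: Ties in |d|, so use the tie-corrected normal approximation.
        E[W] = n(n+1)/4 = 9*10/4 = 22.5.
        Tie groups: |d|=1 (t=3); sum(t^3 - t) = 24.
        Var[W] = n(n+1)(2n+1)/24 - sum(t^3-t)/48 = 1710/24 - 24/48 = 70.75.
        z = (W - E[W]) / sqrt(Var[W]) = (21 - 22.5) / 8.4113 = -0.1783.
        Two-sided p = 2*Phi(z) = 0.858463.
Step 6: alpha = 0.05. fail to reject H0.

W+ = 21, W- = 24, W = min = 21, p = 0.858463, fail to reject H0.


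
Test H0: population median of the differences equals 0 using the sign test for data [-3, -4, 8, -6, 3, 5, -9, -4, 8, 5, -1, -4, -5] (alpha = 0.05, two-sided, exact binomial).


Step 1: Discard zero differences. Original n = 13; n_eff = number of nonzero differences = 13.
Nonzero differences (with sign): -3, -4, +8, -6, +3, +5, -9, -4, +8, +5, -1, -4, -5
Step 2: Count signs: positive = 5, negative = 8.
Step 3: Under H0: P(positive) = 0.5, so the number of positives S ~ Bin(13, 0.5).
Step 4: Two-sided exact p-value = sum of Bin(13,0.5) probabilities at or below the observed probability = 0.581055.
Step 5: alpha = 0.05. fail to reject H0.

n_eff = 13, pos = 5, neg = 8, p = 0.581055, fail to reject H0.


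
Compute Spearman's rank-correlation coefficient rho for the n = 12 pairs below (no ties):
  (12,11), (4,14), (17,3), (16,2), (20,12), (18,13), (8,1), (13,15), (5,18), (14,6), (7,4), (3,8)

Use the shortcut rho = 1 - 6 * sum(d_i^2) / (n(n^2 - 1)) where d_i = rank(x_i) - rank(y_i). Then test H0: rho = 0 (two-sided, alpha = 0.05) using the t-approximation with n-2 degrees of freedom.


Step 1: Rank x and y separately (midranks; no ties here).
rank(x): 12->6, 4->2, 17->10, 16->9, 20->12, 18->11, 8->5, 13->7, 5->3, 14->8, 7->4, 3->1
rank(y): 11->7, 14->10, 3->3, 2->2, 12->8, 13->9, 1->1, 15->11, 18->12, 6->5, 4->4, 8->6
Step 2: d_i = R_x(i) - R_y(i); compute d_i^2.
  (6-7)^2=1, (2-10)^2=64, (10-3)^2=49, (9-2)^2=49, (12-8)^2=16, (11-9)^2=4, (5-1)^2=16, (7-11)^2=16, (3-12)^2=81, (8-5)^2=9, (4-4)^2=0, (1-6)^2=25
sum(d^2) = 330.
Step 3: rho = 1 - 6*330 / (12*(12^2 - 1)) = 1 - 1980/1716 = -0.153846.
Step 4: Under H0, t = rho * sqrt((n-2)/(1-rho^2)) = -0.4924 ~ t(10).
Step 5: Two-sided p-value from the t-distribution with 10 df = 0.633091.
Step 6: alpha = 0.05. fail to reject H0.

rho = -0.1538, p = 0.633091, fail to reject H0 at alpha = 0.05.


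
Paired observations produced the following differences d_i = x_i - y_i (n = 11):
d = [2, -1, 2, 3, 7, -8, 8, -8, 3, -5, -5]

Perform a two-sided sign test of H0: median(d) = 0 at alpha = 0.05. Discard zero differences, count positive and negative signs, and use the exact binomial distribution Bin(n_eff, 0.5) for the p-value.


Step 1: Discard zero differences. Original n = 11; n_eff = number of nonzero differences = 11.
Nonzero differences (with sign): +2, -1, +2, +3, +7, -8, +8, -8, +3, -5, -5
Step 2: Count signs: positive = 6, negative = 5.
Step 3: Under H0: P(positive) = 0.5, so the number of positives S ~ Bin(11, 0.5).
Step 4: Two-sided exact p-value = sum of Bin(11,0.5) probabilities at or below the observed probability = 1.000000.
Step 5: alpha = 0.05. fail to reject H0.

n_eff = 11, pos = 6, neg = 5, p = 1.000000, fail to reject H0.


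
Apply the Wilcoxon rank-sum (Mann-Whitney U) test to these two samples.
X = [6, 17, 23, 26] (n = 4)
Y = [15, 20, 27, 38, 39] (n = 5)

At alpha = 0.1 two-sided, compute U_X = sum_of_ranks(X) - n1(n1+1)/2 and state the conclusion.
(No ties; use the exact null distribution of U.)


Step 1: Combine and sort all 9 observations; assign midranks.
sorted (value, group): (6,X), (15,Y), (17,X), (20,Y), (23,X), (26,X), (27,Y), (38,Y), (39,Y)
ranks: 6->1, 15->2, 17->3, 20->4, 23->5, 26->6, 27->7, 38->8, 39->9
Step 2: Rank sum for X: R1 = 1 + 3 + 5 + 6 = 15.
Step 3: U_X = R1 - n1(n1+1)/2 = 15 - 4*5/2 = 15 - 10 = 5.
       U_Y = n1*n2 - U_X = 20 - 5 = 15.
Step 4: No ties, so the exact null distribution of U (based on enumerating the C(9,4) = 126 equally likely rank assignments) gives the two-sided p-value.
Step 5: p-value = 0.285714; compare to alpha = 0.1. fail to reject H0.

U_X = 5, p = 0.285714, fail to reject H0 at alpha = 0.1.


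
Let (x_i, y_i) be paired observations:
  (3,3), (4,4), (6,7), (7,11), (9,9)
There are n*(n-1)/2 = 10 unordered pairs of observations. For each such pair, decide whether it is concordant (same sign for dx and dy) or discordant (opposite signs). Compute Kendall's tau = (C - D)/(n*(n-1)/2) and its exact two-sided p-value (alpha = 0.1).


Step 1: Enumerate the 10 unordered pairs (i,j) with i<j and classify each by sign(x_j-x_i) * sign(y_j-y_i).
  (1,2):dx=+1,dy=+1->C; (1,3):dx=+3,dy=+4->C; (1,4):dx=+4,dy=+8->C; (1,5):dx=+6,dy=+6->C
  (2,3):dx=+2,dy=+3->C; (2,4):dx=+3,dy=+7->C; (2,5):dx=+5,dy=+5->C; (3,4):dx=+1,dy=+4->C
  (3,5):dx=+3,dy=+2->C; (4,5):dx=+2,dy=-2->D
Step 2: C = 9, D = 1, total pairs = 10.
Step 3: tau = (C - D)/(n(n-1)/2) = (9 - 1)/10 = 0.800000.
Step 4: Exact two-sided p-value (enumerate n! = 120 permutations of y under H0): p = 0.083333.
Step 5: alpha = 0.1. reject H0.

tau_b = 0.8000 (C=9, D=1), p = 0.083333, reject H0.


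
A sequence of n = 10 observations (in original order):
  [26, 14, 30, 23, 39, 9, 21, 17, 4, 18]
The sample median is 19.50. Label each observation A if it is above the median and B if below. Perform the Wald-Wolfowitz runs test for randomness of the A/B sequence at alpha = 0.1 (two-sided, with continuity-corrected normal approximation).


Step 1: Compute median = 19.50; label A = above, B = below.
Labels in order: ABAAABABBB  (n_A = 5, n_B = 5)
Step 2: Count runs R = 6.
Step 3: Under H0 (random ordering), E[R] = 2*n_A*n_B/(n_A+n_B) + 1 = 2*5*5/10 + 1 = 6.0000.
        Var[R] = 2*n_A*n_B*(2*n_A*n_B - n_A - n_B) / ((n_A+n_B)^2 * (n_A+n_B-1)) = 2000/900 = 2.2222.
        SD[R] = 1.4907.
Step 4: R = E[R], so z = 0 with no continuity correction.
Step 5: Two-sided p-value via normal approximation = 2*(1 - Phi(|z|)) = 1.000000.
Step 6: alpha = 0.1. fail to reject H0.

R = 6, z = 0.0000, p = 1.000000, fail to reject H0.


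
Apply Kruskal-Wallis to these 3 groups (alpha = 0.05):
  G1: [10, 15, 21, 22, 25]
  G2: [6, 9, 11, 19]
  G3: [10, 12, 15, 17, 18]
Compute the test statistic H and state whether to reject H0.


Step 1: Combine all N = 14 observations and assign midranks.
sorted (value, group, rank): (6,G2,1), (9,G2,2), (10,G1,3.5), (10,G3,3.5), (11,G2,5), (12,G3,6), (15,G1,7.5), (15,G3,7.5), (17,G3,9), (18,G3,10), (19,G2,11), (21,G1,12), (22,G1,13), (25,G1,14)
Step 2: Sum ranks within each group.
R_1 = 50 (n_1 = 5)
R_2 = 19 (n_2 = 4)
R_3 = 36 (n_3 = 5)
Step 3: H = 12/(N(N+1)) * sum(R_i^2/n_i) - 3(N+1)
     = 12/(14*15) * (50^2/5 + 19^2/4 + 36^2/5) - 3*15
     = 0.057143 * 849.45 - 45
     = 3.540000.
Step 4: Ties present; correction factor C = 1 - 12/(14^3 - 14) = 0.995604. Corrected H = 3.540000 / 0.995604 = 3.555629.
Step 5: Under H0, H ~ chi^2(2); p-value = 0.169007.
Step 6: alpha = 0.05. fail to reject H0.

H = 3.5556, df = 2, p = 0.169007, fail to reject H0.


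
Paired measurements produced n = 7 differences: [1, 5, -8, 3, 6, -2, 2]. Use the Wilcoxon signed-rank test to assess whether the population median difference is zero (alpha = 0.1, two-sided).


Step 1: Drop any zero differences (none here) and take |d_i|.
|d| = [1, 5, 8, 3, 6, 2, 2]
Step 2: Midrank |d_i| (ties get averaged ranks).
ranks: |1|->1, |5|->5, |8|->7, |3|->4, |6|->6, |2|->2.5, |2|->2.5
Step 3: Attach original signs; sum ranks with positive sign and with negative sign.
W+ = 1 + 5 + 4 + 6 + 2.5 = 18.5
W- = 7 + 2.5 = 9.5
(Check: W+ + W- = 28 should equal n(n+1)/2 = 28.)
Step 4: Test statistic W = min(W+, W-) = 9.5.
Step 5: Ties in |d|, so use the tie-corrected normal approximation.
        E[W] = n(n+1)/4 = 7*8/4 = 14.
        Tie groups: |d|=2 (t=2); sum(t^3 - t) = 6.
        Var[W] = n(n+1)(2n+1)/24 - sum(t^3-t)/48 = 840/24 - 6/48 = 34.875.
        z = (W - E[W]) / sqrt(Var[W]) = (9.5 - 14) / 5.9055 = -0.7620.
        Two-sided p = 2*Phi(z) = 0.446060.
Step 6: alpha = 0.1. fail to reject H0.

W+ = 18.5, W- = 9.5, W = min = 9.5, p = 0.446060, fail to reject H0.


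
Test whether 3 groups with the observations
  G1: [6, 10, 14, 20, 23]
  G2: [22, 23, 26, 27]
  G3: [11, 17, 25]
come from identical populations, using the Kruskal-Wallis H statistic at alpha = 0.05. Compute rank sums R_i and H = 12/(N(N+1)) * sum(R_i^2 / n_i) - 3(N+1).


Step 1: Combine all N = 12 observations and assign midranks.
sorted (value, group, rank): (6,G1,1), (10,G1,2), (11,G3,3), (14,G1,4), (17,G3,5), (20,G1,6), (22,G2,7), (23,G1,8.5), (23,G2,8.5), (25,G3,10), (26,G2,11), (27,G2,12)
Step 2: Sum ranks within each group.
R_1 = 21.5 (n_1 = 5)
R_2 = 38.5 (n_2 = 4)
R_3 = 18 (n_3 = 3)
Step 3: H = 12/(N(N+1)) * sum(R_i^2/n_i) - 3(N+1)
     = 12/(12*13) * (21.5^2/5 + 38.5^2/4 + 18^2/3) - 3*13
     = 0.076923 * 571.013 - 39
     = 4.924038.
Step 4: Ties present; correction factor C = 1 - 6/(12^3 - 12) = 0.996503. Corrected H = 4.924038 / 0.996503 = 4.941316.
Step 5: Under H0, H ~ chi^2(2); p-value = 0.084529.
Step 6: alpha = 0.05. fail to reject H0.

H = 4.9413, df = 2, p = 0.084529, fail to reject H0.


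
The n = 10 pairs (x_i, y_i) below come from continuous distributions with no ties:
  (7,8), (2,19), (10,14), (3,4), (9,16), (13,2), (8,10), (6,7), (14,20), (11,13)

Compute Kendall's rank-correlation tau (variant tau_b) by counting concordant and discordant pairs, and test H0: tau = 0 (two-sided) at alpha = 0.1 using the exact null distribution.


Step 1: Enumerate the 45 unordered pairs (i,j) with i<j and classify each by sign(x_j-x_i) * sign(y_j-y_i).
  (1,2):dx=-5,dy=+11->D; (1,3):dx=+3,dy=+6->C; (1,4):dx=-4,dy=-4->C; (1,5):dx=+2,dy=+8->C
  (1,6):dx=+6,dy=-6->D; (1,7):dx=+1,dy=+2->C; (1,8):dx=-1,dy=-1->C; (1,9):dx=+7,dy=+12->C
  (1,10):dx=+4,dy=+5->C; (2,3):dx=+8,dy=-5->D; (2,4):dx=+1,dy=-15->D; (2,5):dx=+7,dy=-3->D
  (2,6):dx=+11,dy=-17->D; (2,7):dx=+6,dy=-9->D; (2,8):dx=+4,dy=-12->D; (2,9):dx=+12,dy=+1->C
  (2,10):dx=+9,dy=-6->D; (3,4):dx=-7,dy=-10->C; (3,5):dx=-1,dy=+2->D; (3,6):dx=+3,dy=-12->D
  (3,7):dx=-2,dy=-4->C; (3,8):dx=-4,dy=-7->C; (3,9):dx=+4,dy=+6->C; (3,10):dx=+1,dy=-1->D
  (4,5):dx=+6,dy=+12->C; (4,6):dx=+10,dy=-2->D; (4,7):dx=+5,dy=+6->C; (4,8):dx=+3,dy=+3->C
  (4,9):dx=+11,dy=+16->C; (4,10):dx=+8,dy=+9->C; (5,6):dx=+4,dy=-14->D; (5,7):dx=-1,dy=-6->C
  (5,8):dx=-3,dy=-9->C; (5,9):dx=+5,dy=+4->C; (5,10):dx=+2,dy=-3->D; (6,7):dx=-5,dy=+8->D
  (6,8):dx=-7,dy=+5->D; (6,9):dx=+1,dy=+18->C; (6,10):dx=-2,dy=+11->D; (7,8):dx=-2,dy=-3->C
  (7,9):dx=+6,dy=+10->C; (7,10):dx=+3,dy=+3->C; (8,9):dx=+8,dy=+13->C; (8,10):dx=+5,dy=+6->C
  (9,10):dx=-3,dy=-7->C
Step 2: C = 27, D = 18, total pairs = 45.
Step 3: tau = (C - D)/(n(n-1)/2) = (27 - 18)/45 = 0.200000.
Step 4: Exact two-sided p-value (enumerate n! = 3628800 permutations of y under H0): p = 0.484313.
Step 5: alpha = 0.1. fail to reject H0.

tau_b = 0.2000 (C=27, D=18), p = 0.484313, fail to reject H0.


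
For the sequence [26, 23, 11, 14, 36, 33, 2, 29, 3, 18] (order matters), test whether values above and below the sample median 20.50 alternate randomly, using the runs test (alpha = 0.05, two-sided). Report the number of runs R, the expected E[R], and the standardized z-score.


Step 1: Compute median = 20.50; label A = above, B = below.
Labels in order: AABBAABABB  (n_A = 5, n_B = 5)
Step 2: Count runs R = 6.
Step 3: Under H0 (random ordering), E[R] = 2*n_A*n_B/(n_A+n_B) + 1 = 2*5*5/10 + 1 = 6.0000.
        Var[R] = 2*n_A*n_B*(2*n_A*n_B - n_A - n_B) / ((n_A+n_B)^2 * (n_A+n_B-1)) = 2000/900 = 2.2222.
        SD[R] = 1.4907.
Step 4: R = E[R], so z = 0 with no continuity correction.
Step 5: Two-sided p-value via normal approximation = 2*(1 - Phi(|z|)) = 1.000000.
Step 6: alpha = 0.05. fail to reject H0.

R = 6, z = 0.0000, p = 1.000000, fail to reject H0.


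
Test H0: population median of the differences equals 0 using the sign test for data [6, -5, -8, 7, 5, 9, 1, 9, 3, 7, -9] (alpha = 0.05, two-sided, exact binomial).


Step 1: Discard zero differences. Original n = 11; n_eff = number of nonzero differences = 11.
Nonzero differences (with sign): +6, -5, -8, +7, +5, +9, +1, +9, +3, +7, -9
Step 2: Count signs: positive = 8, negative = 3.
Step 3: Under H0: P(positive) = 0.5, so the number of positives S ~ Bin(11, 0.5).
Step 4: Two-sided exact p-value = sum of Bin(11,0.5) probabilities at or below the observed probability = 0.226562.
Step 5: alpha = 0.05. fail to reject H0.

n_eff = 11, pos = 8, neg = 3, p = 0.226562, fail to reject H0.


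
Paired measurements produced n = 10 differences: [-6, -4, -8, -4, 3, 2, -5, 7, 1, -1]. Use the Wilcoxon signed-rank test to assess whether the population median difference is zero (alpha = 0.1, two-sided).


Step 1: Drop any zero differences (none here) and take |d_i|.
|d| = [6, 4, 8, 4, 3, 2, 5, 7, 1, 1]
Step 2: Midrank |d_i| (ties get averaged ranks).
ranks: |6|->8, |4|->5.5, |8|->10, |4|->5.5, |3|->4, |2|->3, |5|->7, |7|->9, |1|->1.5, |1|->1.5
Step 3: Attach original signs; sum ranks with positive sign and with negative sign.
W+ = 4 + 3 + 9 + 1.5 = 17.5
W- = 8 + 5.5 + 10 + 5.5 + 7 + 1.5 = 37.5
(Check: W+ + W- = 55 should equal n(n+1)/2 = 55.)
Step 4: Test statistic W = min(W+, W-) = 17.5.
Step 5: Ties in |d|, so use the tie-corrected normal approximation.
        E[W] = n(n+1)/4 = 10*11/4 = 27.5.
        Tie groups: |d|=1 (t=2), |d|=4 (t=2); sum(t^3 - t) = 12.
        Var[W] = n(n+1)(2n+1)/24 - sum(t^3-t)/48 = 2310/24 - 12/48 = 96.
        z = (W - E[W]) / sqrt(Var[W]) = (17.5 - 27.5) / 9.7980 = -1.0206.
        Two-sided p = 2*Phi(z) = 0.307434.
Step 6: alpha = 0.1. fail to reject H0.

W+ = 17.5, W- = 37.5, W = min = 17.5, p = 0.307434, fail to reject H0.


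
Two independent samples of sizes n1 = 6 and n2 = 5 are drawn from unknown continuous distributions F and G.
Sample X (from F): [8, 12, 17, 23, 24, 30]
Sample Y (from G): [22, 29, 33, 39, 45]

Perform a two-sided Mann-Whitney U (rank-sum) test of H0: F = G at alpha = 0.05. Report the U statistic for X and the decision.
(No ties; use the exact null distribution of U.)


Step 1: Combine and sort all 11 observations; assign midranks.
sorted (value, group): (8,X), (12,X), (17,X), (22,Y), (23,X), (24,X), (29,Y), (30,X), (33,Y), (39,Y), (45,Y)
ranks: 8->1, 12->2, 17->3, 22->4, 23->5, 24->6, 29->7, 30->8, 33->9, 39->10, 45->11
Step 2: Rank sum for X: R1 = 1 + 2 + 3 + 5 + 6 + 8 = 25.
Step 3: U_X = R1 - n1(n1+1)/2 = 25 - 6*7/2 = 25 - 21 = 4.
       U_Y = n1*n2 - U_X = 30 - 4 = 26.
Step 4: No ties, so the exact null distribution of U (based on enumerating the C(11,6) = 462 equally likely rank assignments) gives the two-sided p-value.
Step 5: p-value = 0.051948; compare to alpha = 0.05. fail to reject H0.

U_X = 4, p = 0.051948, fail to reject H0 at alpha = 0.05.


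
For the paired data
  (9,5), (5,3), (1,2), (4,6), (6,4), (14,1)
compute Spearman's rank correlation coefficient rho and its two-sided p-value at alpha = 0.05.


Step 1: Rank x and y separately (midranks; no ties here).
rank(x): 9->5, 5->3, 1->1, 4->2, 6->4, 14->6
rank(y): 5->5, 3->3, 2->2, 6->6, 4->4, 1->1
Step 2: d_i = R_x(i) - R_y(i); compute d_i^2.
  (5-5)^2=0, (3-3)^2=0, (1-2)^2=1, (2-6)^2=16, (4-4)^2=0, (6-1)^2=25
sum(d^2) = 42.
Step 3: rho = 1 - 6*42 / (6*(6^2 - 1)) = 1 - 252/210 = -0.200000.
Step 4: Under H0, t = rho * sqrt((n-2)/(1-rho^2)) = -0.4082 ~ t(4).
Step 5: Two-sided p-value from the t-distribution with 4 df = 0.704000.
Step 6: alpha = 0.05. fail to reject H0.

rho = -0.2000, p = 0.704000, fail to reject H0 at alpha = 0.05.


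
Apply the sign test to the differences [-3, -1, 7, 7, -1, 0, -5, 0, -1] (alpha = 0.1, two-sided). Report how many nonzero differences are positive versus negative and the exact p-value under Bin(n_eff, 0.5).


Step 1: Discard zero differences. Original n = 9; n_eff = number of nonzero differences = 7.
Nonzero differences (with sign): -3, -1, +7, +7, -1, -5, -1
Step 2: Count signs: positive = 2, negative = 5.
Step 3: Under H0: P(positive) = 0.5, so the number of positives S ~ Bin(7, 0.5).
Step 4: Two-sided exact p-value = sum of Bin(7,0.5) probabilities at or below the observed probability = 0.453125.
Step 5: alpha = 0.1. fail to reject H0.

n_eff = 7, pos = 2, neg = 5, p = 0.453125, fail to reject H0.


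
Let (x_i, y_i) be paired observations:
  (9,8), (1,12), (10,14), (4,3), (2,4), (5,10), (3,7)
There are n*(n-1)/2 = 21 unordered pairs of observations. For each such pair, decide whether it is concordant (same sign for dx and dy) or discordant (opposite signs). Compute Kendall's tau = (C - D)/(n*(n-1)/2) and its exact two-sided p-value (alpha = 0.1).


Step 1: Enumerate the 21 unordered pairs (i,j) with i<j and classify each by sign(x_j-x_i) * sign(y_j-y_i).
  (1,2):dx=-8,dy=+4->D; (1,3):dx=+1,dy=+6->C; (1,4):dx=-5,dy=-5->C; (1,5):dx=-7,dy=-4->C
  (1,6):dx=-4,dy=+2->D; (1,7):dx=-6,dy=-1->C; (2,3):dx=+9,dy=+2->C; (2,4):dx=+3,dy=-9->D
  (2,5):dx=+1,dy=-8->D; (2,6):dx=+4,dy=-2->D; (2,7):dx=+2,dy=-5->D; (3,4):dx=-6,dy=-11->C
  (3,5):dx=-8,dy=-10->C; (3,6):dx=-5,dy=-4->C; (3,7):dx=-7,dy=-7->C; (4,5):dx=-2,dy=+1->D
  (4,6):dx=+1,dy=+7->C; (4,7):dx=-1,dy=+4->D; (5,6):dx=+3,dy=+6->C; (5,7):dx=+1,dy=+3->C
  (6,7):dx=-2,dy=-3->C
Step 2: C = 13, D = 8, total pairs = 21.
Step 3: tau = (C - D)/(n(n-1)/2) = (13 - 8)/21 = 0.238095.
Step 4: Exact two-sided p-value (enumerate n! = 5040 permutations of y under H0): p = 0.561905.
Step 5: alpha = 0.1. fail to reject H0.

tau_b = 0.2381 (C=13, D=8), p = 0.561905, fail to reject H0.


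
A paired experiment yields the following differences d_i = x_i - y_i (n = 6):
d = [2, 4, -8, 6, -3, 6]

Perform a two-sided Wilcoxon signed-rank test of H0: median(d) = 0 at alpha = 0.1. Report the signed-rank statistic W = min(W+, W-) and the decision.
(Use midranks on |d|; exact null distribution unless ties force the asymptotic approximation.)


Step 1: Drop any zero differences (none here) and take |d_i|.
|d| = [2, 4, 8, 6, 3, 6]
Step 2: Midrank |d_i| (ties get averaged ranks).
ranks: |2|->1, |4|->3, |8|->6, |6|->4.5, |3|->2, |6|->4.5
Step 3: Attach original signs; sum ranks with positive sign and with negative sign.
W+ = 1 + 3 + 4.5 + 4.5 = 13
W- = 6 + 2 = 8
(Check: W+ + W- = 21 should equal n(n+1)/2 = 21.)
Step 4: Test statistic W = min(W+, W-) = 8.
Step 5: Ties in |d|, so use the tie-corrected normal approximation.
        E[W] = n(n+1)/4 = 6*7/4 = 10.5.
        Tie groups: |d|=6 (t=2); sum(t^3 - t) = 6.
        Var[W] = n(n+1)(2n+1)/24 - sum(t^3-t)/48 = 546/24 - 6/48 = 22.625.
        z = (W - E[W]) / sqrt(Var[W]) = (8 - 10.5) / 4.7566 = -0.5256.
        Two-sided p = 2*Phi(z) = 0.599174.
Step 6: alpha = 0.1. fail to reject H0.

W+ = 13, W- = 8, W = min = 8, p = 0.599174, fail to reject H0.


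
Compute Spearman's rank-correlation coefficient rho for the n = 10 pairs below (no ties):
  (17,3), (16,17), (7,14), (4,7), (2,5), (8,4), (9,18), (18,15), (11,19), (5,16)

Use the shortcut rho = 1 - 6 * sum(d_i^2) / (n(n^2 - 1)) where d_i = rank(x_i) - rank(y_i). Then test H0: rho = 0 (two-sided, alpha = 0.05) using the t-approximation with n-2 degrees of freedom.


Step 1: Rank x and y separately (midranks; no ties here).
rank(x): 17->9, 16->8, 7->4, 4->2, 2->1, 8->5, 9->6, 18->10, 11->7, 5->3
rank(y): 3->1, 17->8, 14->5, 7->4, 5->3, 4->2, 18->9, 15->6, 19->10, 16->7
Step 2: d_i = R_x(i) - R_y(i); compute d_i^2.
  (9-1)^2=64, (8-8)^2=0, (4-5)^2=1, (2-4)^2=4, (1-3)^2=4, (5-2)^2=9, (6-9)^2=9, (10-6)^2=16, (7-10)^2=9, (3-7)^2=16
sum(d^2) = 132.
Step 3: rho = 1 - 6*132 / (10*(10^2 - 1)) = 1 - 792/990 = 0.200000.
Step 4: Under H0, t = rho * sqrt((n-2)/(1-rho^2)) = 0.5774 ~ t(8).
Step 5: Two-sided p-value from the t-distribution with 8 df = 0.579584.
Step 6: alpha = 0.05. fail to reject H0.

rho = 0.2000, p = 0.579584, fail to reject H0 at alpha = 0.05.


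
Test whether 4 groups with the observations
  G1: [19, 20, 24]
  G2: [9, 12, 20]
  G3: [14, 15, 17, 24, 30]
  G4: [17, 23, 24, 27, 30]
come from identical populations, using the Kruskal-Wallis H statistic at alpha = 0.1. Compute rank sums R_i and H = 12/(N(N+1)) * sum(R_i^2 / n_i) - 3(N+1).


Step 1: Combine all N = 16 observations and assign midranks.
sorted (value, group, rank): (9,G2,1), (12,G2,2), (14,G3,3), (15,G3,4), (17,G3,5.5), (17,G4,5.5), (19,G1,7), (20,G1,8.5), (20,G2,8.5), (23,G4,10), (24,G1,12), (24,G3,12), (24,G4,12), (27,G4,14), (30,G3,15.5), (30,G4,15.5)
Step 2: Sum ranks within each group.
R_1 = 27.5 (n_1 = 3)
R_2 = 11.5 (n_2 = 3)
R_3 = 40 (n_3 = 5)
R_4 = 57 (n_4 = 5)
Step 3: H = 12/(N(N+1)) * sum(R_i^2/n_i) - 3(N+1)
     = 12/(16*17) * (27.5^2/3 + 11.5^2/3 + 40^2/5 + 57^2/5) - 3*17
     = 0.044118 * 1265.97 - 51
     = 4.851471.
Step 4: Ties present; correction factor C = 1 - 42/(16^3 - 16) = 0.989706. Corrected H = 4.851471 / 0.989706 = 4.901932.
Step 5: Under H0, H ~ chi^2(3); p-value = 0.179121.
Step 6: alpha = 0.1. fail to reject H0.

H = 4.9019, df = 3, p = 0.179121, fail to reject H0.


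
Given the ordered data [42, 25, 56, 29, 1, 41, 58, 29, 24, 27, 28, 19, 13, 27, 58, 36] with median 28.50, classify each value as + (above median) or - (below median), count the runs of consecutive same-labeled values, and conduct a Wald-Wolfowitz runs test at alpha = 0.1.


Step 1: Compute median = 28.50; label A = above, B = below.
Labels in order: ABAABAAABBBBBBAA  (n_A = 8, n_B = 8)
Step 2: Count runs R = 7.
Step 3: Under H0 (random ordering), E[R] = 2*n_A*n_B/(n_A+n_B) + 1 = 2*8*8/16 + 1 = 9.0000.
        Var[R] = 2*n_A*n_B*(2*n_A*n_B - n_A - n_B) / ((n_A+n_B)^2 * (n_A+n_B-1)) = 14336/3840 = 3.7333.
        SD[R] = 1.9322.
Step 4: Continuity-corrected z = (R + 0.5 - E[R]) / SD[R] = (7 + 0.5 - 9.0000) / 1.9322 = -0.7763.
Step 5: Two-sided p-value via normal approximation = 2*(1 - Phi(|z|)) = 0.437558.
Step 6: alpha = 0.1. fail to reject H0.

R = 7, z = -0.7763, p = 0.437558, fail to reject H0.


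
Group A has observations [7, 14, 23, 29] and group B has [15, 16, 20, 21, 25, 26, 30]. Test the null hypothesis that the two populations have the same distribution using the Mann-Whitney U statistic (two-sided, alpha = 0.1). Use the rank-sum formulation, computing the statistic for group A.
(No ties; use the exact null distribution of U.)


Step 1: Combine and sort all 11 observations; assign midranks.
sorted (value, group): (7,X), (14,X), (15,Y), (16,Y), (20,Y), (21,Y), (23,X), (25,Y), (26,Y), (29,X), (30,Y)
ranks: 7->1, 14->2, 15->3, 16->4, 20->5, 21->6, 23->7, 25->8, 26->9, 29->10, 30->11
Step 2: Rank sum for X: R1 = 1 + 2 + 7 + 10 = 20.
Step 3: U_X = R1 - n1(n1+1)/2 = 20 - 4*5/2 = 20 - 10 = 10.
       U_Y = n1*n2 - U_X = 28 - 10 = 18.
Step 4: No ties, so the exact null distribution of U (based on enumerating the C(11,4) = 330 equally likely rank assignments) gives the two-sided p-value.
Step 5: p-value = 0.527273; compare to alpha = 0.1. fail to reject H0.

U_X = 10, p = 0.527273, fail to reject H0 at alpha = 0.1.


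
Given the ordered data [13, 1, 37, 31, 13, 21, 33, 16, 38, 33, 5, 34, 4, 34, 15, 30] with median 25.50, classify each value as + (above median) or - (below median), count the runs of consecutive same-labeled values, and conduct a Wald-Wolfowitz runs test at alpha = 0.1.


Step 1: Compute median = 25.50; label A = above, B = below.
Labels in order: BBAABBABAABABABA  (n_A = 8, n_B = 8)
Step 2: Count runs R = 12.
Step 3: Under H0 (random ordering), E[R] = 2*n_A*n_B/(n_A+n_B) + 1 = 2*8*8/16 + 1 = 9.0000.
        Var[R] = 2*n_A*n_B*(2*n_A*n_B - n_A - n_B) / ((n_A+n_B)^2 * (n_A+n_B-1)) = 14336/3840 = 3.7333.
        SD[R] = 1.9322.
Step 4: Continuity-corrected z = (R - 0.5 - E[R]) / SD[R] = (12 - 0.5 - 9.0000) / 1.9322 = 1.2939.
Step 5: Two-sided p-value via normal approximation = 2*(1 - Phi(|z|)) = 0.195709.
Step 6: alpha = 0.1. fail to reject H0.

R = 12, z = 1.2939, p = 0.195709, fail to reject H0.


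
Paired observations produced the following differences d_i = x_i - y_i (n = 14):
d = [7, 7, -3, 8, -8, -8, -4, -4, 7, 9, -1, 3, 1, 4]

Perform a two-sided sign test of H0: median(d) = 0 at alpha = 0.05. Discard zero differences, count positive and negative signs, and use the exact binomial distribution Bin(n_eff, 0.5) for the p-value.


Step 1: Discard zero differences. Original n = 14; n_eff = number of nonzero differences = 14.
Nonzero differences (with sign): +7, +7, -3, +8, -8, -8, -4, -4, +7, +9, -1, +3, +1, +4
Step 2: Count signs: positive = 8, negative = 6.
Step 3: Under H0: P(positive) = 0.5, so the number of positives S ~ Bin(14, 0.5).
Step 4: Two-sided exact p-value = sum of Bin(14,0.5) probabilities at or below the observed probability = 0.790527.
Step 5: alpha = 0.05. fail to reject H0.

n_eff = 14, pos = 8, neg = 6, p = 0.790527, fail to reject H0.


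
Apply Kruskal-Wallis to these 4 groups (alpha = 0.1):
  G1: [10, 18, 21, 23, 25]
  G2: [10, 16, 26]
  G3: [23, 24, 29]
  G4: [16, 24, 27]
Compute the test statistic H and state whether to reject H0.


Step 1: Combine all N = 14 observations and assign midranks.
sorted (value, group, rank): (10,G1,1.5), (10,G2,1.5), (16,G2,3.5), (16,G4,3.5), (18,G1,5), (21,G1,6), (23,G1,7.5), (23,G3,7.5), (24,G3,9.5), (24,G4,9.5), (25,G1,11), (26,G2,12), (27,G4,13), (29,G3,14)
Step 2: Sum ranks within each group.
R_1 = 31 (n_1 = 5)
R_2 = 17 (n_2 = 3)
R_3 = 31 (n_3 = 3)
R_4 = 26 (n_4 = 3)
Step 3: H = 12/(N(N+1)) * sum(R_i^2/n_i) - 3(N+1)
     = 12/(14*15) * (31^2/5 + 17^2/3 + 31^2/3 + 26^2/3) - 3*15
     = 0.057143 * 834.2 - 45
     = 2.668571.
Step 4: Ties present; correction factor C = 1 - 24/(14^3 - 14) = 0.991209. Corrected H = 2.668571 / 0.991209 = 2.692239.
Step 5: Under H0, H ~ chi^2(3); p-value = 0.441548.
Step 6: alpha = 0.1. fail to reject H0.

H = 2.6922, df = 3, p = 0.441548, fail to reject H0.


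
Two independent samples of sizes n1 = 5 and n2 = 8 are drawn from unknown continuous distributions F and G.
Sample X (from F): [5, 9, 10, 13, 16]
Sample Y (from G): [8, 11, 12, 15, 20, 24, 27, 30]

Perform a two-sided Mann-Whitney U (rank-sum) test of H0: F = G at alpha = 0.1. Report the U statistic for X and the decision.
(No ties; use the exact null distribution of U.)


Step 1: Combine and sort all 13 observations; assign midranks.
sorted (value, group): (5,X), (8,Y), (9,X), (10,X), (11,Y), (12,Y), (13,X), (15,Y), (16,X), (20,Y), (24,Y), (27,Y), (30,Y)
ranks: 5->1, 8->2, 9->3, 10->4, 11->5, 12->6, 13->7, 15->8, 16->9, 20->10, 24->11, 27->12, 30->13
Step 2: Rank sum for X: R1 = 1 + 3 + 4 + 7 + 9 = 24.
Step 3: U_X = R1 - n1(n1+1)/2 = 24 - 5*6/2 = 24 - 15 = 9.
       U_Y = n1*n2 - U_X = 40 - 9 = 31.
Step 4: No ties, so the exact null distribution of U (based on enumerating the C(13,5) = 1287 equally likely rank assignments) gives the two-sided p-value.
Step 5: p-value = 0.127428; compare to alpha = 0.1. fail to reject H0.

U_X = 9, p = 0.127428, fail to reject H0 at alpha = 0.1.


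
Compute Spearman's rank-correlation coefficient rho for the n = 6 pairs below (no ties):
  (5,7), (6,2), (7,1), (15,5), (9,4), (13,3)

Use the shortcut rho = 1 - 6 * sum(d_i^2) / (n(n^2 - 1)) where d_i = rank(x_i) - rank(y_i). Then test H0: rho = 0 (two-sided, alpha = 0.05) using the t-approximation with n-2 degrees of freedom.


Step 1: Rank x and y separately (midranks; no ties here).
rank(x): 5->1, 6->2, 7->3, 15->6, 9->4, 13->5
rank(y): 7->6, 2->2, 1->1, 5->5, 4->4, 3->3
Step 2: d_i = R_x(i) - R_y(i); compute d_i^2.
  (1-6)^2=25, (2-2)^2=0, (3-1)^2=4, (6-5)^2=1, (4-4)^2=0, (5-3)^2=4
sum(d^2) = 34.
Step 3: rho = 1 - 6*34 / (6*(6^2 - 1)) = 1 - 204/210 = 0.028571.
Step 4: Under H0, t = rho * sqrt((n-2)/(1-rho^2)) = 0.0572 ~ t(4).
Step 5: Two-sided p-value from the t-distribution with 4 df = 0.957155.
Step 6: alpha = 0.05. fail to reject H0.

rho = 0.0286, p = 0.957155, fail to reject H0 at alpha = 0.05.


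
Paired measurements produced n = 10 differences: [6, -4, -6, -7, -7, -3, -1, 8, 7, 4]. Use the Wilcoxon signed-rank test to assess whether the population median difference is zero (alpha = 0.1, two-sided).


Step 1: Drop any zero differences (none here) and take |d_i|.
|d| = [6, 4, 6, 7, 7, 3, 1, 8, 7, 4]
Step 2: Midrank |d_i| (ties get averaged ranks).
ranks: |6|->5.5, |4|->3.5, |6|->5.5, |7|->8, |7|->8, |3|->2, |1|->1, |8|->10, |7|->8, |4|->3.5
Step 3: Attach original signs; sum ranks with positive sign and with negative sign.
W+ = 5.5 + 10 + 8 + 3.5 = 27
W- = 3.5 + 5.5 + 8 + 8 + 2 + 1 = 28
(Check: W+ + W- = 55 should equal n(n+1)/2 = 55.)
Step 4: Test statistic W = min(W+, W-) = 27.
Step 5: Ties in |d|, so use the tie-corrected normal approximation.
        E[W] = n(n+1)/4 = 10*11/4 = 27.5.
        Tie groups: |d|=4 (t=2), |d|=6 (t=2), |d|=7 (t=3); sum(t^3 - t) = 36.
        Var[W] = n(n+1)(2n+1)/24 - sum(t^3-t)/48 = 2310/24 - 36/48 = 95.5.
        z = (W - E[W]) / sqrt(Var[W]) = (27 - 27.5) / 9.7724 = -0.0512.
        Two-sided p = 2*Phi(z) = 0.959194.
Step 6: alpha = 0.1. fail to reject H0.

W+ = 27, W- = 28, W = min = 27, p = 0.959194, fail to reject H0.


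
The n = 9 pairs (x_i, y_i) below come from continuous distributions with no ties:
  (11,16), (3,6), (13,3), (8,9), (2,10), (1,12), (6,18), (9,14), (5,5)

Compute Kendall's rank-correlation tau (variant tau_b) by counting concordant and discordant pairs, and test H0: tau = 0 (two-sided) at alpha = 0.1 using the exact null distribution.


Step 1: Enumerate the 36 unordered pairs (i,j) with i<j and classify each by sign(x_j-x_i) * sign(y_j-y_i).
  (1,2):dx=-8,dy=-10->C; (1,3):dx=+2,dy=-13->D; (1,4):dx=-3,dy=-7->C; (1,5):dx=-9,dy=-6->C
  (1,6):dx=-10,dy=-4->C; (1,7):dx=-5,dy=+2->D; (1,8):dx=-2,dy=-2->C; (1,9):dx=-6,dy=-11->C
  (2,3):dx=+10,dy=-3->D; (2,4):dx=+5,dy=+3->C; (2,5):dx=-1,dy=+4->D; (2,6):dx=-2,dy=+6->D
  (2,7):dx=+3,dy=+12->C; (2,8):dx=+6,dy=+8->C; (2,9):dx=+2,dy=-1->D; (3,4):dx=-5,dy=+6->D
  (3,5):dx=-11,dy=+7->D; (3,6):dx=-12,dy=+9->D; (3,7):dx=-7,dy=+15->D; (3,8):dx=-4,dy=+11->D
  (3,9):dx=-8,dy=+2->D; (4,5):dx=-6,dy=+1->D; (4,6):dx=-7,dy=+3->D; (4,7):dx=-2,dy=+9->D
  (4,8):dx=+1,dy=+5->C; (4,9):dx=-3,dy=-4->C; (5,6):dx=-1,dy=+2->D; (5,7):dx=+4,dy=+8->C
  (5,8):dx=+7,dy=+4->C; (5,9):dx=+3,dy=-5->D; (6,7):dx=+5,dy=+6->C; (6,8):dx=+8,dy=+2->C
  (6,9):dx=+4,dy=-7->D; (7,8):dx=+3,dy=-4->D; (7,9):dx=-1,dy=-13->C; (8,9):dx=-4,dy=-9->C
Step 2: C = 17, D = 19, total pairs = 36.
Step 3: tau = (C - D)/(n(n-1)/2) = (17 - 19)/36 = -0.055556.
Step 4: Exact two-sided p-value (enumerate n! = 362880 permutations of y under H0): p = 0.919455.
Step 5: alpha = 0.1. fail to reject H0.

tau_b = -0.0556 (C=17, D=19), p = 0.919455, fail to reject H0.


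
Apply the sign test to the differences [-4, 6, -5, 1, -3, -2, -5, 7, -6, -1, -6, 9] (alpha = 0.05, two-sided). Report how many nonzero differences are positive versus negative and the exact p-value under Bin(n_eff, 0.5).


Step 1: Discard zero differences. Original n = 12; n_eff = number of nonzero differences = 12.
Nonzero differences (with sign): -4, +6, -5, +1, -3, -2, -5, +7, -6, -1, -6, +9
Step 2: Count signs: positive = 4, negative = 8.
Step 3: Under H0: P(positive) = 0.5, so the number of positives S ~ Bin(12, 0.5).
Step 4: Two-sided exact p-value = sum of Bin(12,0.5) probabilities at or below the observed probability = 0.387695.
Step 5: alpha = 0.05. fail to reject H0.

n_eff = 12, pos = 4, neg = 8, p = 0.387695, fail to reject H0.


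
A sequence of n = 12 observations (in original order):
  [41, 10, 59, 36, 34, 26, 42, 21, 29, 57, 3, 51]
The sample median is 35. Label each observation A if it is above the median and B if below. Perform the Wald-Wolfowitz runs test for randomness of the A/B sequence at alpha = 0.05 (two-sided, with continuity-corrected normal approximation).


Step 1: Compute median = 35; label A = above, B = below.
Labels in order: ABAABBABBABA  (n_A = 6, n_B = 6)
Step 2: Count runs R = 9.
Step 3: Under H0 (random ordering), E[R] = 2*n_A*n_B/(n_A+n_B) + 1 = 2*6*6/12 + 1 = 7.0000.
        Var[R] = 2*n_A*n_B*(2*n_A*n_B - n_A - n_B) / ((n_A+n_B)^2 * (n_A+n_B-1)) = 4320/1584 = 2.7273.
        SD[R] = 1.6514.
Step 4: Continuity-corrected z = (R - 0.5 - E[R]) / SD[R] = (9 - 0.5 - 7.0000) / 1.6514 = 0.9083.
Step 5: Two-sided p-value via normal approximation = 2*(1 - Phi(|z|)) = 0.363722.
Step 6: alpha = 0.05. fail to reject H0.

R = 9, z = 0.9083, p = 0.363722, fail to reject H0.


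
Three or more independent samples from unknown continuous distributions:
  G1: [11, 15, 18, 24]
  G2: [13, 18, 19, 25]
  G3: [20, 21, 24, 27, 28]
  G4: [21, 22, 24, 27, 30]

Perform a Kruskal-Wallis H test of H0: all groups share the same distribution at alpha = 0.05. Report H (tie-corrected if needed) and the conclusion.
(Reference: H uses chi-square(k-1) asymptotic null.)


Step 1: Combine all N = 18 observations and assign midranks.
sorted (value, group, rank): (11,G1,1), (13,G2,2), (15,G1,3), (18,G1,4.5), (18,G2,4.5), (19,G2,6), (20,G3,7), (21,G3,8.5), (21,G4,8.5), (22,G4,10), (24,G1,12), (24,G3,12), (24,G4,12), (25,G2,14), (27,G3,15.5), (27,G4,15.5), (28,G3,17), (30,G4,18)
Step 2: Sum ranks within each group.
R_1 = 20.5 (n_1 = 4)
R_2 = 26.5 (n_2 = 4)
R_3 = 60 (n_3 = 5)
R_4 = 64 (n_4 = 5)
Step 3: H = 12/(N(N+1)) * sum(R_i^2/n_i) - 3(N+1)
     = 12/(18*19) * (20.5^2/4 + 26.5^2/4 + 60^2/5 + 64^2/5) - 3*19
     = 0.035088 * 1819.83 - 57
     = 6.853509.
Step 4: Ties present; correction factor C = 1 - 42/(18^3 - 18) = 0.992776. Corrected H = 6.853509 / 0.992776 = 6.903378.
Step 5: Under H0, H ~ chi^2(3); p-value = 0.075042.
Step 6: alpha = 0.05. fail to reject H0.

H = 6.9034, df = 3, p = 0.075042, fail to reject H0.


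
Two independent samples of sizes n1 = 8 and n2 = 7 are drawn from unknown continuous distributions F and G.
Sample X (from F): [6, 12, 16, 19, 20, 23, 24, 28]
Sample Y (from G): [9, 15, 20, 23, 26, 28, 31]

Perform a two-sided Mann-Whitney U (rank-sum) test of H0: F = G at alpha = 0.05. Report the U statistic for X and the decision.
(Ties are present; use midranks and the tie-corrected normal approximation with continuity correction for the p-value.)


Step 1: Combine and sort all 15 observations; assign midranks.
sorted (value, group): (6,X), (9,Y), (12,X), (15,Y), (16,X), (19,X), (20,X), (20,Y), (23,X), (23,Y), (24,X), (26,Y), (28,X), (28,Y), (31,Y)
ranks: 6->1, 9->2, 12->3, 15->4, 16->5, 19->6, 20->7.5, 20->7.5, 23->9.5, 23->9.5, 24->11, 26->12, 28->13.5, 28->13.5, 31->15
Step 2: Rank sum for X: R1 = 1 + 3 + 5 + 6 + 7.5 + 9.5 + 11 + 13.5 = 56.5.
Step 3: U_X = R1 - n1(n1+1)/2 = 56.5 - 8*9/2 = 56.5 - 36 = 20.5.
       U_Y = n1*n2 - U_X = 56 - 20.5 = 35.5.
Step 4: Ties are present, so use the tie-corrected normal approximation (with continuity correction) for the p-value.
Step 5: p-value = 0.416636; compare to alpha = 0.05. fail to reject H0.

U_X = 20.5, p = 0.416636, fail to reject H0 at alpha = 0.05.


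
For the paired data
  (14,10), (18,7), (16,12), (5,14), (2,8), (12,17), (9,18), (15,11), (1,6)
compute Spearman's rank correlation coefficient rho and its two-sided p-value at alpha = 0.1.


Step 1: Rank x and y separately (midranks; no ties here).
rank(x): 14->6, 18->9, 16->8, 5->3, 2->2, 12->5, 9->4, 15->7, 1->1
rank(y): 10->4, 7->2, 12->6, 14->7, 8->3, 17->8, 18->9, 11->5, 6->1
Step 2: d_i = R_x(i) - R_y(i); compute d_i^2.
  (6-4)^2=4, (9-2)^2=49, (8-6)^2=4, (3-7)^2=16, (2-3)^2=1, (5-8)^2=9, (4-9)^2=25, (7-5)^2=4, (1-1)^2=0
sum(d^2) = 112.
Step 3: rho = 1 - 6*112 / (9*(9^2 - 1)) = 1 - 672/720 = 0.066667.
Step 4: Under H0, t = rho * sqrt((n-2)/(1-rho^2)) = 0.1768 ~ t(7).
Step 5: Two-sided p-value from the t-distribution with 7 df = 0.864690.
Step 6: alpha = 0.1. fail to reject H0.

rho = 0.0667, p = 0.864690, fail to reject H0 at alpha = 0.1.


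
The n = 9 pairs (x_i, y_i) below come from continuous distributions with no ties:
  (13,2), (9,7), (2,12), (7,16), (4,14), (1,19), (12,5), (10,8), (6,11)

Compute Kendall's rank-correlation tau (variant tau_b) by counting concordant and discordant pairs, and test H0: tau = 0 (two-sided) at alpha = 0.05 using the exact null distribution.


Step 1: Enumerate the 36 unordered pairs (i,j) with i<j and classify each by sign(x_j-x_i) * sign(y_j-y_i).
  (1,2):dx=-4,dy=+5->D; (1,3):dx=-11,dy=+10->D; (1,4):dx=-6,dy=+14->D; (1,5):dx=-9,dy=+12->D
  (1,6):dx=-12,dy=+17->D; (1,7):dx=-1,dy=+3->D; (1,8):dx=-3,dy=+6->D; (1,9):dx=-7,dy=+9->D
  (2,3):dx=-7,dy=+5->D; (2,4):dx=-2,dy=+9->D; (2,5):dx=-5,dy=+7->D; (2,6):dx=-8,dy=+12->D
  (2,7):dx=+3,dy=-2->D; (2,8):dx=+1,dy=+1->C; (2,9):dx=-3,dy=+4->D; (3,4):dx=+5,dy=+4->C
  (3,5):dx=+2,dy=+2->C; (3,6):dx=-1,dy=+7->D; (3,7):dx=+10,dy=-7->D; (3,8):dx=+8,dy=-4->D
  (3,9):dx=+4,dy=-1->D; (4,5):dx=-3,dy=-2->C; (4,6):dx=-6,dy=+3->D; (4,7):dx=+5,dy=-11->D
  (4,8):dx=+3,dy=-8->D; (4,9):dx=-1,dy=-5->C; (5,6):dx=-3,dy=+5->D; (5,7):dx=+8,dy=-9->D
  (5,8):dx=+6,dy=-6->D; (5,9):dx=+2,dy=-3->D; (6,7):dx=+11,dy=-14->D; (6,8):dx=+9,dy=-11->D
  (6,9):dx=+5,dy=-8->D; (7,8):dx=-2,dy=+3->D; (7,9):dx=-6,dy=+6->D; (8,9):dx=-4,dy=+3->D
Step 2: C = 5, D = 31, total pairs = 36.
Step 3: tau = (C - D)/(n(n-1)/2) = (5 - 31)/36 = -0.722222.
Step 4: Exact two-sided p-value (enumerate n! = 362880 permutations of y under H0): p = 0.005886.
Step 5: alpha = 0.05. reject H0.

tau_b = -0.7222 (C=5, D=31), p = 0.005886, reject H0.


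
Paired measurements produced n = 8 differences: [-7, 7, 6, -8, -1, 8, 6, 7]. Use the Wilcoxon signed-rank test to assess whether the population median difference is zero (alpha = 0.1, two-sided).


Step 1: Drop any zero differences (none here) and take |d_i|.
|d| = [7, 7, 6, 8, 1, 8, 6, 7]
Step 2: Midrank |d_i| (ties get averaged ranks).
ranks: |7|->5, |7|->5, |6|->2.5, |8|->7.5, |1|->1, |8|->7.5, |6|->2.5, |7|->5
Step 3: Attach original signs; sum ranks with positive sign and with negative sign.
W+ = 5 + 2.5 + 7.5 + 2.5 + 5 = 22.5
W- = 5 + 7.5 + 1 = 13.5
(Check: W+ + W- = 36 should equal n(n+1)/2 = 36.)
Step 4: Test statistic W = min(W+, W-) = 13.5.
Step 5: Ties in |d|, so use the tie-corrected normal approximation.
        E[W] = n(n+1)/4 = 8*9/4 = 18.
        Tie groups: |d|=6 (t=2), |d|=7 (t=3), |d|=8 (t=2); sum(t^3 - t) = 36.
        Var[W] = n(n+1)(2n+1)/24 - sum(t^3-t)/48 = 1224/24 - 36/48 = 50.25.
        z = (W - E[W]) / sqrt(Var[W]) = (13.5 - 18) / 7.0887 = -0.6348.
        Two-sided p = 2*Phi(z) = 0.525552.
Step 6: alpha = 0.1. fail to reject H0.

W+ = 22.5, W- = 13.5, W = min = 13.5, p = 0.525552, fail to reject H0.


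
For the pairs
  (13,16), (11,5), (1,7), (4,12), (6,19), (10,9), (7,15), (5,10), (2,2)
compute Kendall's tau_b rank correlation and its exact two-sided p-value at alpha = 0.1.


Step 1: Enumerate the 36 unordered pairs (i,j) with i<j and classify each by sign(x_j-x_i) * sign(y_j-y_i).
  (1,2):dx=-2,dy=-11->C; (1,3):dx=-12,dy=-9->C; (1,4):dx=-9,dy=-4->C; (1,5):dx=-7,dy=+3->D
  (1,6):dx=-3,dy=-7->C; (1,7):dx=-6,dy=-1->C; (1,8):dx=-8,dy=-6->C; (1,9):dx=-11,dy=-14->C
  (2,3):dx=-10,dy=+2->D; (2,4):dx=-7,dy=+7->D; (2,5):dx=-5,dy=+14->D; (2,6):dx=-1,dy=+4->D
  (2,7):dx=-4,dy=+10->D; (2,8):dx=-6,dy=+5->D; (2,9):dx=-9,dy=-3->C; (3,4):dx=+3,dy=+5->C
  (3,5):dx=+5,dy=+12->C; (3,6):dx=+9,dy=+2->C; (3,7):dx=+6,dy=+8->C; (3,8):dx=+4,dy=+3->C
  (3,9):dx=+1,dy=-5->D; (4,5):dx=+2,dy=+7->C; (4,6):dx=+6,dy=-3->D; (4,7):dx=+3,dy=+3->C
  (4,8):dx=+1,dy=-2->D; (4,9):dx=-2,dy=-10->C; (5,6):dx=+4,dy=-10->D; (5,7):dx=+1,dy=-4->D
  (5,8):dx=-1,dy=-9->C; (5,9):dx=-4,dy=-17->C; (6,7):dx=-3,dy=+6->D; (6,8):dx=-5,dy=+1->D
  (6,9):dx=-8,dy=-7->C; (7,8):dx=-2,dy=-5->C; (7,9):dx=-5,dy=-13->C; (8,9):dx=-3,dy=-8->C
Step 2: C = 22, D = 14, total pairs = 36.
Step 3: tau = (C - D)/(n(n-1)/2) = (22 - 14)/36 = 0.222222.
Step 4: Exact two-sided p-value (enumerate n! = 362880 permutations of y under H0): p = 0.476709.
Step 5: alpha = 0.1. fail to reject H0.

tau_b = 0.2222 (C=22, D=14), p = 0.476709, fail to reject H0.
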